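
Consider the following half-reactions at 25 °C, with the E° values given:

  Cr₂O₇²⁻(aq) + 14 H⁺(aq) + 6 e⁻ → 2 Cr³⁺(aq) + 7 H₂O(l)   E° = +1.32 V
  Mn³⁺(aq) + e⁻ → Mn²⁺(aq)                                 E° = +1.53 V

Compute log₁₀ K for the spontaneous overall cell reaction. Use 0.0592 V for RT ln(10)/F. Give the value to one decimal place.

21.3

Cathode: Mn³⁺/Mn²⁺; anode: Cr₂O₇²⁻/Cr³⁺. E°cell = +0.21 V, n = 6.
log K = nE°cell / 0.0592 = (6)(+0.21) / 0.0592 = 21.3.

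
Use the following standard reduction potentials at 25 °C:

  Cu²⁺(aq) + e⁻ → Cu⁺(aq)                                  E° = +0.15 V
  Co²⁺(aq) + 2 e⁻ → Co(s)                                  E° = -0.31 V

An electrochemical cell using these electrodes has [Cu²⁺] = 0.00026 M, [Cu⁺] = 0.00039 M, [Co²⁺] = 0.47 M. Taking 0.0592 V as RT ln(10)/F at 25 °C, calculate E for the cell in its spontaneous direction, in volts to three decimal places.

+0.459 V

Cu²⁺/Cu⁺ is the cathode (higher E°), Co²⁺/Co the anode: E°cell = +0.15 − (-0.31) = +0.46 V, n = 2.
Overall: 2 Cu²⁺(aq) + Co(s) → 2 Cu⁺(aq) + Co²⁺(aq)
Q = [Cu⁺]^2·[Co²⁺] / ([Cu²⁺]^2); log Q = 0.024.
E = E° − (0.0592/n) log Q = +0.46 − (0.0592/2)(0.024) = +0.459 V.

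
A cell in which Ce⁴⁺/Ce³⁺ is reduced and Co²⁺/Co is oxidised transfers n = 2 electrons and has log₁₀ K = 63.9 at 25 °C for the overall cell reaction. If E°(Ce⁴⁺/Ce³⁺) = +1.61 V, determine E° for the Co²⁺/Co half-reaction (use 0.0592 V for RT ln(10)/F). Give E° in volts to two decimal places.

E°cell = (0.0592/n)·log K = (0.0592/2)(63.9) = +1.891 V.
Since Ce⁴⁺/Ce³⁺ is the cathode and Co²⁺/Co the anode, E°cell = E°(Ce⁴⁺/Ce³⁺) − E°(Co²⁺/Co).
So E°(Co²⁺/Co) = E°(Ce⁴⁺/Ce³⁺) − E°cell = (+1.61) − (+1.891) = -0.28 V.

-0.28 V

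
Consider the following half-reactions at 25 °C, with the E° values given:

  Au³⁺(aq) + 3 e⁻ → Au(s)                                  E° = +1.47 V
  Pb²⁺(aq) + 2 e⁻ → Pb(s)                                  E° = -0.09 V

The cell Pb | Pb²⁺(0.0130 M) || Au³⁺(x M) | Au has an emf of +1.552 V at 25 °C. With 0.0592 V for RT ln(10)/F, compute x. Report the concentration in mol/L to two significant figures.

0.00058 M

Au³⁺/Au is the cathode, Pb²⁺/Pb the anode: E°cell = +1.56 V, n = 6.
Overall reaction: 2 Au³⁺(aq) + 3 Pb(s) → 2 Au(s) + 3 Pb²⁺(aq); Q = [Pb²⁺]^3/[Au³⁺]^2.
From E = E° − (0.0592/n) log Q: log Q = (E° − E)·n/0.0592 = (+1.56 − (+1.552))·6/0.0592 = 0.8108.
So 2·log[Au³⁺] = 3·log(0.013) − log Q = -5.6582 − (0.8108) = -6.4690; log[Au³⁺] = -6.4690 / 2 = -3.2345; [Au³⁺] = 10^(-3.2345) ≈ 0.00058 M.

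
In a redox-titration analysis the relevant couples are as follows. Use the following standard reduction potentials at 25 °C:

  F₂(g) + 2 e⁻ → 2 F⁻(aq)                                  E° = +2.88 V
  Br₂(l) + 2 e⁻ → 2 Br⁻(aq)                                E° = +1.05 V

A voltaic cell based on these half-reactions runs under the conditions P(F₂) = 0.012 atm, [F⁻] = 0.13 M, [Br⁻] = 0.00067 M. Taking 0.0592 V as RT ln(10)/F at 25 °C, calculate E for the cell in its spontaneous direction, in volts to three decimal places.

F₂/F⁻ is the cathode (higher E°), Br₂/Br⁻ the anode: E°cell = +2.88 − (+1.05) = +1.83 V, n = 2.
Overall: F₂(g) + 2 Br⁻(aq) → 2 F⁻(aq) + Br₂(l)
Q = [F⁻]^2 / (P(F₂)·[Br⁻]^2); log Q = 6.497.
E = E° − (0.0592/n) log Q = +1.83 − (0.0592/2)(6.497) = +1.638 V.

+1.638 V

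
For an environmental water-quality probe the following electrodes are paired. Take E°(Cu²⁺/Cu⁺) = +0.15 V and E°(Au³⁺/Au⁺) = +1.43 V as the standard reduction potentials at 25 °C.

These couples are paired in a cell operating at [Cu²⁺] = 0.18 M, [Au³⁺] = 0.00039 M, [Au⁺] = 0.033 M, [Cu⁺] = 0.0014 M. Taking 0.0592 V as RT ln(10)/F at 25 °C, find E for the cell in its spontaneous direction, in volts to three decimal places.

+1.098 V

Au³⁺/Au⁺ is the cathode (higher E°), Cu²⁺/Cu⁺ the anode: E°cell = +1.43 − (+0.15) = +1.28 V, n = 2.
Overall: Au³⁺(aq) + 2 Cu⁺(aq) → Au⁺(aq) + 2 Cu²⁺(aq)
Q = [Au⁺]·[Cu²⁺]^2 / ([Au³⁺]·[Cu⁺]^2); log Q = 6.146.
E = E° − (0.0592/n) log Q = +1.28 − (0.0592/2)(6.146) = +1.098 V.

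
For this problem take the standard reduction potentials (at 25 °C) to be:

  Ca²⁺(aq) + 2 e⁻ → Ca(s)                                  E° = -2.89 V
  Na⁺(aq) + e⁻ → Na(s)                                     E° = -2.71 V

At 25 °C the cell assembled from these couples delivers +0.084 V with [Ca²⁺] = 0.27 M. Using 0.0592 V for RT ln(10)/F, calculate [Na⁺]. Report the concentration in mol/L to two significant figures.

0.012 M

Na⁺/Na is the cathode, Ca²⁺/Ca the anode: E°cell = +0.18 V, n = 2.
Overall reaction: 2 Na⁺(aq) + Ca(s) → 2 Na(s) + Ca²⁺(aq); Q = [Ca²⁺]^1/[Na⁺]^2.
From E = E° − (0.0592/n) log Q: log Q = (E° − E)·n/0.0592 = (+0.18 − (+0.084))·2/0.0592 = 3.2432.
So 2·log[Na⁺] = 1·log(0.27) − log Q = -0.5686 − (3.2432) = -3.8118; log[Na⁺] = -3.8118 / 2 = -1.9059; [Na⁺] = 10^(-1.9059) ≈ 0.012 M.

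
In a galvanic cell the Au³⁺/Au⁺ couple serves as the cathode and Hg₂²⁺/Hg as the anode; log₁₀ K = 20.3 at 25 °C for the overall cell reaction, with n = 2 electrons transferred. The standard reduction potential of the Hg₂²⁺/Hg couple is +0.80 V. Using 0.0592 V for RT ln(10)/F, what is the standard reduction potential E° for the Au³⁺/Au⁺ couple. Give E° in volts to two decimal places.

+1.40 V

E°cell = (0.0592/n)·log K = (0.0592/2)(20.3) = +0.601 V.
Since Au³⁺/Au⁺ is the cathode and Hg₂²⁺/Hg the anode, E°cell = E°(Au³⁺/Au⁺) − E°(Hg₂²⁺/Hg).
So E°(Au³⁺/Au⁺) = E°cell + E°(Hg₂²⁺/Hg) = +0.601 + (+0.80) = +1.40 V.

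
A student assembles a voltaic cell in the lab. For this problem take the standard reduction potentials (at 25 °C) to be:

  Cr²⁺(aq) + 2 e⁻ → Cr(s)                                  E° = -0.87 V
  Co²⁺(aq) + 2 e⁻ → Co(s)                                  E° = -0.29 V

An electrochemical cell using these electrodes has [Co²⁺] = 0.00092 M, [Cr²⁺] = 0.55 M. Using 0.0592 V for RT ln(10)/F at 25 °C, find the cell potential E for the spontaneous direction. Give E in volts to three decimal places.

Co²⁺/Co is the cathode (higher E°), Cr²⁺/Cr the anode: E°cell = -0.29 − (-0.87) = +0.58 V, n = 2.
Overall: Co²⁺(aq) + Cr(s) → Co(s) + Cr²⁺(aq)
Q = [Cr²⁺] / ([Co²⁺]); log Q = 2.777.
E = E° − (0.0592/n) log Q = +0.58 − (0.0592/2)(2.777) = +0.498 V.

+0.498 V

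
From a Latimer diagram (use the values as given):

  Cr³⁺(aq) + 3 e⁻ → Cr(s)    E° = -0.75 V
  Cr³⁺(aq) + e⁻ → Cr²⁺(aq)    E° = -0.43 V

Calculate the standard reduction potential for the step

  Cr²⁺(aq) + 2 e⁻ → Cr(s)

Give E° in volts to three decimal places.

Sequential free energies add, so n₃E°₃ = n₁E°₁ + n₂E°₂.
With n₃ = 3, and the known step contributing 1×(-0.43) V, the unknown satisfies 2·E° = 3×(-0.75) − 1×(-0.43) = -1.820.
E° = -1.820 / 2 = -0.910 V.

-0.910 V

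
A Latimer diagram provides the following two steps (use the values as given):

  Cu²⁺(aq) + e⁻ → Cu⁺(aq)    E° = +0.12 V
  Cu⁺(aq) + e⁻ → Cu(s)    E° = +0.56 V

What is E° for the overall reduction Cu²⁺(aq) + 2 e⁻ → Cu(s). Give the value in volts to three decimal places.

Since ΔG° = −nFE° is additive over sequential reductions, n₃E°₃ = n₁E°₁ + n₂E°₂.
E°₃ = (1×+0.12 + 1×+0.56) / 2 = (+0.680) / 2 = +0.340 V.

+0.340 V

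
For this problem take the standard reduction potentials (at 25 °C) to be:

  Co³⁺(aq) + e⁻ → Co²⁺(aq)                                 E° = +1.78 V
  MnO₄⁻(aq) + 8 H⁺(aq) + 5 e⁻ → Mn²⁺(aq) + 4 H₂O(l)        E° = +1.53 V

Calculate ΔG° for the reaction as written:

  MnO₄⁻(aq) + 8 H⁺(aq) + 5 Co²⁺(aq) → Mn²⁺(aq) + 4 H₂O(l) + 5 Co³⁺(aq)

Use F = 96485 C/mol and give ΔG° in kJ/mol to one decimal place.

+120.6 kJ/mol

As written, MnO₄⁻/Mn²⁺ is reduced (cathode) and Co³⁺/Co²⁺ is oxidised (anode), so E°cell = (+1.53) − (+1.78) = -0.25 V.
Balancing electrons gives n = 5.
ΔG° = −nFE° = −(5)(96485)(-0.25) = 120,606 J = +120.6 kJ/mol.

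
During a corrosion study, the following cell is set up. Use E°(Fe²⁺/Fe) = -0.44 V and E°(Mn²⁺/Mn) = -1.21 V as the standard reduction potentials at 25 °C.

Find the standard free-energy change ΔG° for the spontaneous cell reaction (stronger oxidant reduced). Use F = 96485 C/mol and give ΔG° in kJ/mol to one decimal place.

-148.6 kJ/mol

Fe²⁺/Fe (E° = -0.44 V) is the cathode; Mn²⁺/Mn (E° = -1.21 V) is the anode, so E°cell = +0.77 V.
Balancing electrons gives n = 2 (lcm of 2 and 2).
ΔG° = −nFE° = −(2)(96485)(+0.77) = -148,587 J = -148.6 kJ/mol.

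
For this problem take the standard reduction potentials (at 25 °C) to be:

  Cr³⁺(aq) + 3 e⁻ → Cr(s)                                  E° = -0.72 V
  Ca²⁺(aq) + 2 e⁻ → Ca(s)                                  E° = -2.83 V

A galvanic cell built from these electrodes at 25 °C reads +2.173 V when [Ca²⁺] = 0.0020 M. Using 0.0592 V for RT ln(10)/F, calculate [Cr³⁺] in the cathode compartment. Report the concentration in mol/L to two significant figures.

0.14 M

Cr³⁺/Cr is the cathode, Ca²⁺/Ca the anode: E°cell = +2.11 V, n = 6.
Overall reaction: 2 Cr³⁺(aq) + 3 Ca(s) → 2 Cr(s) + 3 Ca²⁺(aq); Q = [Ca²⁺]^3/[Cr³⁺]^2.
From E = E° − (0.0592/n) log Q: log Q = (E° − E)·n/0.0592 = (+2.11 − (+2.173))·6/0.0592 = -6.3851.
So 2·log[Cr³⁺] = 3·log(0.002) − log Q = -8.0969 − (-6.3851) = -1.7118; log[Cr³⁺] = -1.7118 / 2 = -0.8559; [Cr³⁺] = 10^(-0.8559) ≈ 0.14 M.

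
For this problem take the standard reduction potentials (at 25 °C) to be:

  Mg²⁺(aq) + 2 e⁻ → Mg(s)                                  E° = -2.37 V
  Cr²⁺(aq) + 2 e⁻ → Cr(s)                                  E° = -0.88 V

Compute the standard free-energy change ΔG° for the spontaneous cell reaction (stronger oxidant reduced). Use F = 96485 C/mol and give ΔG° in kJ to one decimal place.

Cr²⁺/Cr (E° = -0.88 V) is the cathode; Mg²⁺/Mg (E° = -2.37 V) is the anode, so E°cell = +1.49 V.
Balancing electrons gives n = 2 (lcm of 2 and 2).
ΔG° = −nFE° = −(2)(96485)(+1.49) = -287,525 J = -287.5 kJ.

-287.5 kJ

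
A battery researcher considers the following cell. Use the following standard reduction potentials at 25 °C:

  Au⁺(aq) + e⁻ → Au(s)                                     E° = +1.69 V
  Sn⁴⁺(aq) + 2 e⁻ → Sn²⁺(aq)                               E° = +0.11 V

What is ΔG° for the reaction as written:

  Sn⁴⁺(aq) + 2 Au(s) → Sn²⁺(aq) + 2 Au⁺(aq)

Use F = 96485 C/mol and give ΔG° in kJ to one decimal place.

+304.9 kJ

As written, Sn⁴⁺/Sn²⁺ is reduced (cathode) and Au⁺/Au is oxidised (anode), so E°cell = (+0.11) − (+1.69) = -1.58 V.
Balancing electrons gives n = 2.
ΔG° = −nFE° = −(2)(96485)(-1.58) = 304,893 J = +304.9 kJ.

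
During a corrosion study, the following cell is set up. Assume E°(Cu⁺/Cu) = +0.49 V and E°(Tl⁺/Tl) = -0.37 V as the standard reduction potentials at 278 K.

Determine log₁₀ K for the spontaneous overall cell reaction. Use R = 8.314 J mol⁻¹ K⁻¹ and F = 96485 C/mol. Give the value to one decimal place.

15.6

Cathode: Cu⁺/Cu; anode: Tl⁺/Tl. E°cell = (+0.49) − (-0.37) = +0.86 V, with n = 1.
ΔG° = −nFE° = −RT ln K, so ln K = nFE°/(RT) = (1)(96485)(+0.86) / ((8.314)(278)) = 35.901.
log₁₀ K = 35.901 / ln 10 = 15.6.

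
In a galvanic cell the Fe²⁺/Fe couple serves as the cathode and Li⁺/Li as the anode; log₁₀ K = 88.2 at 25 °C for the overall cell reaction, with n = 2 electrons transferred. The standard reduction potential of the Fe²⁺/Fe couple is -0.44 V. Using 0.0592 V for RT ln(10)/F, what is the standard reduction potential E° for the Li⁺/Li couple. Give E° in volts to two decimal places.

-3.05 V

E°cell = (0.0592/n)·log K = (0.0592/2)(88.2) = +2.611 V.
Since Fe²⁺/Fe is the cathode and Li⁺/Li the anode, E°cell = E°(Fe²⁺/Fe) − E°(Li⁺/Li).
So E°(Li⁺/Li) = E°(Fe²⁺/Fe) − E°cell = (-0.44) − (+2.611) = -3.05 V.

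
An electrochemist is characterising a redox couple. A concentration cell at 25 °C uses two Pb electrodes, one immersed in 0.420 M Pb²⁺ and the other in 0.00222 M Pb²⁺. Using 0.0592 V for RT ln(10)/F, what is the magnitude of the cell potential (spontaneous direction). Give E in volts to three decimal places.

+0.067 V

For a concentration cell E°cell = 0. The 0.420 M side is the cathode (reduction is favoured where [Pb²⁺] is higher).
With n = 2, E = −(0.0592/2) log([Pb²⁺]ₐₙ/[Pb²⁺]꜀ₐₜ) = −(0.0592/2) log(0.00222/0.42) = −(0.0592/2)(-2.277) = +0.067 V.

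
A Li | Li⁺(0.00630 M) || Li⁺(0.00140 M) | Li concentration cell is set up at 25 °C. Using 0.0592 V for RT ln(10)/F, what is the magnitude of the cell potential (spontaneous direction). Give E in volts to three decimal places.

For a concentration cell E°cell = 0. The 0.00630 M side is the cathode (reduction is favoured where [Li⁺] is higher).
With n = 1, E = −(0.0592/1) log([Li⁺]ₐₙ/[Li⁺]꜀ₐₜ) = −(0.0592/1) log(0.0014/0.0063) = −(0.0592/1)(-0.653) = +0.039 V.

+0.039 V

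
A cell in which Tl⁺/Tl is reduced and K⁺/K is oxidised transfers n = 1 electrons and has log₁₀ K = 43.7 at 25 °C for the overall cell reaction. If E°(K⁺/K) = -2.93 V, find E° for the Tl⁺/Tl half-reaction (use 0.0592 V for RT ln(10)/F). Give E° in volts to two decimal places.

E°cell = (0.0592/n)·log K = (0.0592/1)(43.7) = +2.587 V.
Since Tl⁺/Tl is the cathode and K⁺/K the anode, E°cell = E°(Tl⁺/Tl) − E°(K⁺/K).
So E°(Tl⁺/Tl) = E°cell + E°(K⁺/K) = +2.587 + (-2.93) = -0.34 V.

-0.34 V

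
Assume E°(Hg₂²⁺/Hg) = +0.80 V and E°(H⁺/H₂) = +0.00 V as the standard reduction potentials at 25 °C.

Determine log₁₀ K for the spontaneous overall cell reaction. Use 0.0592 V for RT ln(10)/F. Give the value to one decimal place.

27.0

Cathode: Hg₂²⁺/Hg; anode: H⁺/H₂. E°cell = +0.80 V, n = 2.
log K = nE°cell / 0.0592 = (2)(+0.80) / 0.0592 = 27.0.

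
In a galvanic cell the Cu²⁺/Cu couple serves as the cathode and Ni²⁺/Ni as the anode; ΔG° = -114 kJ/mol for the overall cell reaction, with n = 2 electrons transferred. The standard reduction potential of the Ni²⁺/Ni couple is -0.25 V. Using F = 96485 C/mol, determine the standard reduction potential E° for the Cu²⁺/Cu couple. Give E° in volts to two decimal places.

+0.34 V

E°cell = −ΔG°/(nF) = −(-114×10³)/((2)(96485)) = +0.591 V.
Since Cu²⁺/Cu is the cathode and Ni²⁺/Ni the anode, E°cell = E°(Cu²⁺/Cu) − E°(Ni²⁺/Ni).
So E°(Cu²⁺/Cu) = E°cell + E°(Ni²⁺/Ni) = +0.591 + (-0.25) = +0.34 V.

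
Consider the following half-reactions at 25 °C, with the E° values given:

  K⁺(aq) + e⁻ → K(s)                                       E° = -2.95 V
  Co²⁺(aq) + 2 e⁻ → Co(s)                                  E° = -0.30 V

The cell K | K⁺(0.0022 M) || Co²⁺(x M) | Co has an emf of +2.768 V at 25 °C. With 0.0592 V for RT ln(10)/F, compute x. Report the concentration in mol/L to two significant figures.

Co²⁺/Co is the cathode, K⁺/K the anode: E°cell = +2.65 V, n = 2.
Overall reaction: Co²⁺(aq) + 2 K(s) → Co(s) + 2 K⁺(aq); Q = [K⁺]^2/[Co²⁺]^1.
From E = E° − (0.0592/n) log Q: log Q = (E° − E)·n/0.0592 = (+2.65 − (+2.768))·2/0.0592 = -3.9865.
So 1·log[Co²⁺] = 2·log(0.0022) − log Q = -5.3152 − (-3.9865) = -1.3287; [Co²⁺] = 10^(-1.3287) ≈ 0.047 M.

0.047 M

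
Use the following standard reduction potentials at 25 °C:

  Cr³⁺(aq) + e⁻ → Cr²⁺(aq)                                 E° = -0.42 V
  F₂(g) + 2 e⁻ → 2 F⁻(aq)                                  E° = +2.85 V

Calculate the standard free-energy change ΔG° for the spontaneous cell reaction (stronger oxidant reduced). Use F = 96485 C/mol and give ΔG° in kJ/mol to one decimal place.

-631.0 kJ/mol

F₂/F⁻ (E° = +2.85 V) is the cathode; Cr³⁺/Cr²⁺ (E° = -0.42 V) is the anode, so E°cell = +3.27 V.
Balancing electrons gives n = 2 (lcm of 2 and 1).
ΔG° = −nFE° = −(2)(96485)(+3.27) = -631,012 J = -631.0 kJ/mol.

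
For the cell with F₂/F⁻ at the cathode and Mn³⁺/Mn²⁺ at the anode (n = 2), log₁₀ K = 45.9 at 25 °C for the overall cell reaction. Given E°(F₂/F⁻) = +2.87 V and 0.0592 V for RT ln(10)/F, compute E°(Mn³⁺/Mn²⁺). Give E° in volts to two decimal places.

E°cell = (0.0592/n)·log K = (0.0592/2)(45.9) = +1.359 V.
Since F₂/F⁻ is the cathode and Mn³⁺/Mn²⁺ the anode, E°cell = E°(F₂/F⁻) − E°(Mn³⁺/Mn²⁺).
So E°(Mn³⁺/Mn²⁺) = E°(F₂/F⁻) − E°cell = (+2.87) − (+1.359) = +1.51 V.

+1.51 V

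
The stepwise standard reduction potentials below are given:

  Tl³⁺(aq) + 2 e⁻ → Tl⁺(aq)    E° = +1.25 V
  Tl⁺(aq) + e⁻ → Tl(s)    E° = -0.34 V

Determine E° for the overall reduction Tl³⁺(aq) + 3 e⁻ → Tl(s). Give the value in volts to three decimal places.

+0.720 V

Standard free energies of sequential steps add: ΔG°₃ = ΔG°₁ + ΔG°₂, so n₃E°₃ = n₁E°₁ + n₂E°₂.
E°₃ = (2×+1.25 + 1×-0.34) / 3 = (+2.160) / 3 = +0.720 V.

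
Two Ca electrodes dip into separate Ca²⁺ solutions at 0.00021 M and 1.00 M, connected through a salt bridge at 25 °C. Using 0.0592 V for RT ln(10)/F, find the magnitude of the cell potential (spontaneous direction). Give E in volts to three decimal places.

For a concentration cell E°cell = 0. The 1.00 M side is the cathode (reduction is favoured where [Ca²⁺] is higher).
With n = 2, E = −(0.0592/2) log([Ca²⁺]ₐₙ/[Ca²⁺]꜀ₐₜ) = −(0.0592/2) log(0.00021/1) = −(0.0592/2)(-3.678) = +0.109 V.

+0.109 V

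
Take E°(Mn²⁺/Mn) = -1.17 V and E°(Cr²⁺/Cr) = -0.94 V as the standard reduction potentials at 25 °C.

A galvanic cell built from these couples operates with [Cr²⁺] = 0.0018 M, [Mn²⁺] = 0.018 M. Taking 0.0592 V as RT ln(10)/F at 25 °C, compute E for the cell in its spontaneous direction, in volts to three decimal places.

Cr²⁺/Cr is the cathode (higher E°), Mn²⁺/Mn the anode: E°cell = -0.94 − (-1.17) = +0.23 V, n = 2.
Overall: Cr²⁺(aq) + Mn(s) → Cr(s) + Mn²⁺(aq)
Q = [Mn²⁺] / ([Cr²⁺]); log Q = 1.000.
E = E° − (0.0592/n) log Q = +0.23 − (0.0592/2)(1.000) = +0.200 V.

+0.200 V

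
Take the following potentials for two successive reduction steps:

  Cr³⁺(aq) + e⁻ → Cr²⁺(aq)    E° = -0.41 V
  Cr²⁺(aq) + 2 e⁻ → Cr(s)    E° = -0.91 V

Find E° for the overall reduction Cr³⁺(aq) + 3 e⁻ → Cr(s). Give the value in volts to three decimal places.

Standard free energies of sequential steps add: ΔG°₃ = ΔG°₁ + ΔG°₂, so n₃E°₃ = n₁E°₁ + n₂E°₂.
E°₃ = (1×-0.41 + 2×-0.91) / 3 = (-2.230) / 3 = -0.743 V.

-0.743 V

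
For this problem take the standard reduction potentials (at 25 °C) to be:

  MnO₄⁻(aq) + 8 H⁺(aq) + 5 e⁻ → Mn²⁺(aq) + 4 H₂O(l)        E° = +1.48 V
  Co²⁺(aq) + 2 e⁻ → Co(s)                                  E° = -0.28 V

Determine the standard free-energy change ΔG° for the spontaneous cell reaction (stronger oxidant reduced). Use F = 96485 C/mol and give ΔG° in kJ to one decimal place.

-1698.1 kJ

MnO₄⁻/Mn²⁺ (E° = +1.48 V) is the cathode; Co²⁺/Co (E° = -0.28 V) is the anode, so E°cell = +1.76 V.
Balancing electrons gives n = 10 (lcm of 5 and 2).
ΔG° = −nFE° = −(10)(96485)(+1.76) = -1,698,136 J = -1698.1 kJ.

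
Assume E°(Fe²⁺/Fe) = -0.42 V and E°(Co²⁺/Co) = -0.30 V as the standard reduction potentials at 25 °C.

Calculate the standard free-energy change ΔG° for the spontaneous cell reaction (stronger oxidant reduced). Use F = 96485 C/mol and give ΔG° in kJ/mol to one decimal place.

Co²⁺/Co (E° = -0.30 V) is the cathode; Fe²⁺/Fe (E° = -0.42 V) is the anode, so E°cell = +0.12 V.
Balancing electrons gives n = 2 (lcm of 2 and 2).
ΔG° = −nFE° = −(2)(96485)(+0.12) = -23,156 J = -23.2 kJ/mol.

-23.2 kJ/mol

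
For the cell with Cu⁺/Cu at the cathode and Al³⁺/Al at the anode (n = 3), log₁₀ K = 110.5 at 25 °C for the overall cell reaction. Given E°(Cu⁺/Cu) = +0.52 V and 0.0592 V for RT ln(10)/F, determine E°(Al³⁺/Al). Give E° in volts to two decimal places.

-1.66 V

E°cell = (0.0592/n)·log K = (0.0592/3)(110.5) = +2.181 V.
Since Cu⁺/Cu is the cathode and Al³⁺/Al the anode, E°cell = E°(Cu⁺/Cu) − E°(Al³⁺/Al).
So E°(Al³⁺/Al) = E°(Cu⁺/Cu) − E°cell = (+0.52) − (+2.181) = -1.66 V.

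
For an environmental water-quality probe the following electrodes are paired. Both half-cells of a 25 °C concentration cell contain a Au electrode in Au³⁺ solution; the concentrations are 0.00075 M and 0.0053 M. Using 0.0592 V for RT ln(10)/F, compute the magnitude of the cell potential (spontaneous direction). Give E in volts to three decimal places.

For a concentration cell E°cell = 0. The 0.0053 M side is the cathode (reduction is favoured where [Au³⁺] is higher).
With n = 3, E = −(0.0592/3) log([Au³⁺]ₐₙ/[Au³⁺]꜀ₐₜ) = −(0.0592/3) log(0.00075/0.0053) = −(0.0592/3)(-0.849) = +0.017 V.

+0.017 V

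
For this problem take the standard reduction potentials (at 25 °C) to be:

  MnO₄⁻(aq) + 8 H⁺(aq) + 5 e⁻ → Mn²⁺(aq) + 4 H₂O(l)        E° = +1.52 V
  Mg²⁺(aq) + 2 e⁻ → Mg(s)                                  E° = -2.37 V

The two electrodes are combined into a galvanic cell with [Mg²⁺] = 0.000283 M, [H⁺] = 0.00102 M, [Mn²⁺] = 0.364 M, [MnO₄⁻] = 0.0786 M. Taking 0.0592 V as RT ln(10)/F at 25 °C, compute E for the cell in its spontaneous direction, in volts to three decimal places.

+3.704 V

MnO₄⁻/Mn²⁺ is the cathode (higher E°), Mg²⁺/Mg the anode: E°cell = +1.52 − (-2.37) = +3.89 V, n = 10.
Overall: 2 MnO₄⁻(aq) + 16 H⁺(aq) + 5 Mg(s) → 2 Mn²⁺(aq) + 8 H₂O(l) + 5 Mg²⁺(aq)
Q = [Mn²⁺]^2·[Mg²⁺]^5 / ([MnO₄⁻]^2·[H⁺]^16); log Q = 31.453.
E = E° − (0.0592/n) log Q = +3.89 − (0.0592/10)(31.453) = +3.704 V.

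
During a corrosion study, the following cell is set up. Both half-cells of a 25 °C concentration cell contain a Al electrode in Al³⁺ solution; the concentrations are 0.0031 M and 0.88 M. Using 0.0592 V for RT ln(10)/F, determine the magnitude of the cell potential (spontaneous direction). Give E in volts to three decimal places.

+0.048 V

For a concentration cell E°cell = 0. The 0.88 M side is the cathode (reduction is favoured where [Al³⁺] is higher).
With n = 3, E = −(0.0592/3) log([Al³⁺]ₐₙ/[Al³⁺]꜀ₐₜ) = −(0.0592/3) log(0.0031/0.88) = −(0.0592/3)(-2.453) = +0.048 V.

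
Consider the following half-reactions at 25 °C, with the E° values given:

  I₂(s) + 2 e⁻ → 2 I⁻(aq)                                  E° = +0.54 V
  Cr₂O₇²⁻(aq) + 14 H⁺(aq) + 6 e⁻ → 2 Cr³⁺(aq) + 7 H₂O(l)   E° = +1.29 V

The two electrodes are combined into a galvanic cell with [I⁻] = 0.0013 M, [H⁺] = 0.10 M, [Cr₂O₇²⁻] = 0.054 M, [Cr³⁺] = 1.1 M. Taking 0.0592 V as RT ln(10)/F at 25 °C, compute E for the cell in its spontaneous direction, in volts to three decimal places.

+0.428 V

Cr₂O₇²⁻/Cr³⁺ is the cathode (higher E°), I₂/I⁻ the anode: E°cell = +1.29 − (+0.54) = +0.75 V, n = 6.
Overall: Cr₂O₇²⁻(aq) + 14 H⁺(aq) + 6 I⁻(aq) → 2 Cr³⁺(aq) + 7 H₂O(l) + 3 I₂(s)
Q = [Cr³⁺]^2 / ([Cr₂O₇²⁻]·[H⁺]^14·[I⁻]^6); log Q = 32.667.
E = E° − (0.0592/n) log Q = +0.75 − (0.0592/6)(32.667) = +0.428 V.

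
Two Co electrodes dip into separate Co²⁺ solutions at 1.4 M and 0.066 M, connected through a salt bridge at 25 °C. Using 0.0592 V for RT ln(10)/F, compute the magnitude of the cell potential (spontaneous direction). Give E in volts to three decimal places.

+0.039 V

For a concentration cell E°cell = 0. The 1.4 M side is the cathode (reduction is favoured where [Co²⁺] is higher).
With n = 2, E = −(0.0592/2) log([Co²⁺]ₐₙ/[Co²⁺]꜀ₐₜ) = −(0.0592/2) log(0.066/1.4) = −(0.0592/2)(-1.327) = +0.039 V.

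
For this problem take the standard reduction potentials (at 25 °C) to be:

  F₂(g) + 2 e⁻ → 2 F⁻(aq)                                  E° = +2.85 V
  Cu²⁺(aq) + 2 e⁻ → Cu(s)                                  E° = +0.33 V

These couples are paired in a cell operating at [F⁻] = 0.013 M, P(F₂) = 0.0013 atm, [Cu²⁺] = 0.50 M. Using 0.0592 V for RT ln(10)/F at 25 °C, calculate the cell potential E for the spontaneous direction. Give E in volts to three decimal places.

F₂/F⁻ is the cathode (higher E°), Cu²⁺/Cu the anode: E°cell = +2.85 − (+0.33) = +2.52 V, n = 2.
Overall: F₂(g) + Cu(s) → 2 F⁻(aq) + Cu²⁺(aq)
Q = [F⁻]^2·[Cu²⁺] / (P(F₂)); log Q = -1.187.
E = E° − (0.0592/n) log Q = +2.52 − (0.0592/2)(-1.187) = +2.555 V.

+2.555 V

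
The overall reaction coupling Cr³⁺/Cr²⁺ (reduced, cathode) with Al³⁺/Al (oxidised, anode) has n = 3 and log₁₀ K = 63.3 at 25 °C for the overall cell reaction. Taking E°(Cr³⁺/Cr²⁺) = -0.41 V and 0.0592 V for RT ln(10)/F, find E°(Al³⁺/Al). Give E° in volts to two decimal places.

-1.66 V

E°cell = (0.0592/n)·log K = (0.0592/3)(63.3) = +1.249 V.
Since Cr³⁺/Cr²⁺ is the cathode and Al³⁺/Al the anode, E°cell = E°(Cr³⁺/Cr²⁺) − E°(Al³⁺/Al).
So E°(Al³⁺/Al) = E°(Cr³⁺/Cr²⁺) − E°cell = (-0.41) − (+1.249) = -1.66 V.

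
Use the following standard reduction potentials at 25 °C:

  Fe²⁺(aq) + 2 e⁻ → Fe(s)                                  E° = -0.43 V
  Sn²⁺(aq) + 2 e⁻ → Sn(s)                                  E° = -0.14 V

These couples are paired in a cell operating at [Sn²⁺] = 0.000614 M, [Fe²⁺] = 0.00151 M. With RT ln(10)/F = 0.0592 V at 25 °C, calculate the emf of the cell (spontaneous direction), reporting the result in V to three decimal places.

+0.278 V

Sn²⁺/Sn is the cathode (higher E°), Fe²⁺/Fe the anode: E°cell = -0.14 − (-0.43) = +0.29 V, n = 2.
Overall: Sn²⁺(aq) + Fe(s) → Sn(s) + Fe²⁺(aq)
Q = [Fe²⁺] / ([Sn²⁺]); log Q = 0.391.
E = E° − (0.0592/n) log Q = +0.29 − (0.0592/2)(0.391) = +0.278 V.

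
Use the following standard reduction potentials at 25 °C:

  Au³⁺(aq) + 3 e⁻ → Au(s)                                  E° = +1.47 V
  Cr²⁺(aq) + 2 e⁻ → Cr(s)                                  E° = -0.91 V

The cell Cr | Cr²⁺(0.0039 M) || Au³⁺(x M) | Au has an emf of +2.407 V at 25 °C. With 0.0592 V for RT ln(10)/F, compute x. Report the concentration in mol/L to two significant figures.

Au³⁺/Au is the cathode, Cr²⁺/Cr the anode: E°cell = +2.38 V, n = 6.
Overall reaction: 2 Au³⁺(aq) + 3 Cr(s) → 2 Au(s) + 3 Cr²⁺(aq); Q = [Cr²⁺]^3/[Au³⁺]^2.
From E = E° − (0.0592/n) log Q: log Q = (E° − E)·n/0.0592 = (+2.38 − (+2.407))·6/0.0592 = -2.7365.
So 2·log[Au³⁺] = 3·log(0.0039) − log Q = -7.2268 − (-2.7365) = -4.4903; log[Au³⁺] = -4.4903 / 2 = -2.2452; [Au³⁺] = 10^(-2.2452) ≈ 0.0057 M.

0.0057 M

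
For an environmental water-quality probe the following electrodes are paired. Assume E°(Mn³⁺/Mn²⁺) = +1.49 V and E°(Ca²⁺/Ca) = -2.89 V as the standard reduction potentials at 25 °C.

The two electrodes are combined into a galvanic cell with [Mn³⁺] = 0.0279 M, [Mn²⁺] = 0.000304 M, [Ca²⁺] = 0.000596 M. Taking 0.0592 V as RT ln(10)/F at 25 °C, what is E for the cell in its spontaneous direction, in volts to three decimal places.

Mn³⁺/Mn²⁺ is the cathode (higher E°), Ca²⁺/Ca the anode: E°cell = +1.49 − (-2.89) = +4.38 V, n = 2.
Overall: 2 Mn³⁺(aq) + Ca(s) → 2 Mn²⁺(aq) + Ca²⁺(aq)
Q = [Mn²⁺]^2·[Ca²⁺] / ([Mn³⁺]^2); log Q = -7.150.
E = E° − (0.0592/n) log Q = +4.38 − (0.0592/2)(-7.150) = +4.592 V.

+4.592 V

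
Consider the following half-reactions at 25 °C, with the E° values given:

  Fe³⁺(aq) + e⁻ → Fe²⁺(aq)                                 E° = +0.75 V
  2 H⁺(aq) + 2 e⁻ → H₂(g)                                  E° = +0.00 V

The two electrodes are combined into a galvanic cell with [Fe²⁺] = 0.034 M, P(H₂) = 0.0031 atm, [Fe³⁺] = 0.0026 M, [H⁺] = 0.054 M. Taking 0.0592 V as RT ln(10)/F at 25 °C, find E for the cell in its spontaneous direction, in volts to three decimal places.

Fe³⁺/Fe²⁺ is the cathode (higher E°), H⁺/H₂ the anode: E°cell = +0.75 − (+0.00) = +0.75 V, n = 2.
Overall: 2 Fe³⁺(aq) + H₂(g) → 2 Fe²⁺(aq) + 2 H⁺(aq)
Q = [Fe²⁺]^2·[H⁺]^2 / ([Fe³⁺]^2·P(H₂)); log Q = 2.206.
E = E° − (0.0592/n) log Q = +0.75 − (0.0592/2)(2.206) = +0.685 V.

+0.685 V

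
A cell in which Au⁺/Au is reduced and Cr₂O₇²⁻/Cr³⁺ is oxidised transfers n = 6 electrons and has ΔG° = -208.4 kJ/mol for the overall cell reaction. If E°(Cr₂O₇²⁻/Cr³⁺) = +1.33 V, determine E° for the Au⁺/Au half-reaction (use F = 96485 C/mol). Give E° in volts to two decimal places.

E°cell = −ΔG°/(nF) = −(-208.4×10³)/((6)(96485)) = +0.360 V.
Since Au⁺/Au is the cathode and Cr₂O₇²⁻/Cr³⁺ the anode, E°cell = E°(Au⁺/Au) − E°(Cr₂O₇²⁻/Cr³⁺).
So E°(Au⁺/Au) = E°cell + E°(Cr₂O₇²⁻/Cr³⁺) = +0.360 + (+1.33) = +1.69 V.

+1.69 V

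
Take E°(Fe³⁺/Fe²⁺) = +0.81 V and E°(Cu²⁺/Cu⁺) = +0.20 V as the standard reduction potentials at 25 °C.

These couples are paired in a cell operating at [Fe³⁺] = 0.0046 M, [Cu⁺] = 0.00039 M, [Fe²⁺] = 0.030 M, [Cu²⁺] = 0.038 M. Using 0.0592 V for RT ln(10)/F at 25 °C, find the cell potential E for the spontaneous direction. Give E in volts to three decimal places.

+0.444 V

Fe³⁺/Fe²⁺ is the cathode (higher E°), Cu²⁺/Cu⁺ the anode: E°cell = +0.81 − (+0.20) = +0.61 V, n = 1.
Overall: Fe³⁺(aq) + Cu⁺(aq) → Fe²⁺(aq) + Cu²⁺(aq)
Q = [Fe²⁺]·[Cu²⁺] / ([Fe³⁺]·[Cu⁺]); log Q = 2.803.
E = E° − (0.0592/n) log Q = +0.61 − (0.0592/1)(2.803) = +0.444 V.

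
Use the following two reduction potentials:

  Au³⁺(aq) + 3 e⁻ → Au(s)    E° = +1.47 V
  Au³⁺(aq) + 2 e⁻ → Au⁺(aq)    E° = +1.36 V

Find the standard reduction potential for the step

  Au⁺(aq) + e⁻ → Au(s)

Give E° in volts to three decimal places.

Sequential free energies add, so n₃E°₃ = n₁E°₁ + n₂E°₂.
With n₃ = 3, and the known step contributing 2×(+1.36) V, the unknown satisfies 1·E° = 3×(+1.47) − 2×(+1.36) = +1.690.
E° = +1.690 / 1 = +1.690 V.

+1.690 V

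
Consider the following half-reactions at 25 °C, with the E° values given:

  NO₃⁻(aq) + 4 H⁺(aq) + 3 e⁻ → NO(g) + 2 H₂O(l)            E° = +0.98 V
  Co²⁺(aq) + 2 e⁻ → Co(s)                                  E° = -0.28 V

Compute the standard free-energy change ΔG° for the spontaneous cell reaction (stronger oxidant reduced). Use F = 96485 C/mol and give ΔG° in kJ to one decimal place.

NO₃⁻/NO (E° = +0.98 V) is the cathode; Co²⁺/Co (E° = -0.28 V) is the anode, so E°cell = +1.26 V.
Balancing electrons gives n = 6 (lcm of 3 and 2).
ΔG° = −nFE° = −(6)(96485)(+1.26) = -729,427 J = -729.4 kJ.

-729.4 kJ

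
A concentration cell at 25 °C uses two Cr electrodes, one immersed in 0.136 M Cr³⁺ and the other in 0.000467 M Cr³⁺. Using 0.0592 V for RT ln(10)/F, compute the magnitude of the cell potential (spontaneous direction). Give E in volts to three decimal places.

+0.049 V

For a concentration cell E°cell = 0. The 0.136 M side is the cathode (reduction is favoured where [Cr³⁺] is higher).
With n = 3, E = −(0.0592/3) log([Cr³⁺]ₐₙ/[Cr³⁺]꜀ₐₜ) = −(0.0592/3) log(0.000467/0.136) = −(0.0592/3)(-2.464) = +0.049 V.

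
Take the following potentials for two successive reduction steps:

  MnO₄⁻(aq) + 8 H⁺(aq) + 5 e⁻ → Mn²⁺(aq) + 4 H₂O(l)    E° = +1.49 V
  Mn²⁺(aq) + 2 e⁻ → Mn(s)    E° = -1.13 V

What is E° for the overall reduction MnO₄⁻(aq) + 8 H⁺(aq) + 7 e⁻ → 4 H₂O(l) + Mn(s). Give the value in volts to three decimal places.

+0.741 V

Standard free energies of sequential steps add: ΔG°₃ = ΔG°₁ + ΔG°₂, so n₃E°₃ = n₁E°₁ + n₂E°₂.
E°₃ = (5×+1.49 + 2×-1.13) / 7 = (+5.190) / 7 = +0.741 V.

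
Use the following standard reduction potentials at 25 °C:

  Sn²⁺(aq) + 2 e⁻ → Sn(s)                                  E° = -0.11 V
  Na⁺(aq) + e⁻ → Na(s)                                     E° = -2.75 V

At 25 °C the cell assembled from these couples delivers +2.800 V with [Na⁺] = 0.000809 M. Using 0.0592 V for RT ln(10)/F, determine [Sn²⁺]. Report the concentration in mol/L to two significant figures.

0.17 M

Sn²⁺/Sn is the cathode, Na⁺/Na the anode: E°cell = +2.64 V, n = 2.
Overall reaction: Sn²⁺(aq) + 2 Na(s) → Sn(s) + 2 Na⁺(aq); Q = [Na⁺]^2/[Sn²⁺]^1.
From E = E° − (0.0592/n) log Q: log Q = (E° − E)·n/0.0592 = (+2.64 − (+2.800))·2/0.0592 = -5.4054.
So 1·log[Sn²⁺] = 2·log(0.000809) − log Q = -6.1841 − (-5.4054) = -0.7787; [Sn²⁺] = 10^(-0.7787) ≈ 0.17 M.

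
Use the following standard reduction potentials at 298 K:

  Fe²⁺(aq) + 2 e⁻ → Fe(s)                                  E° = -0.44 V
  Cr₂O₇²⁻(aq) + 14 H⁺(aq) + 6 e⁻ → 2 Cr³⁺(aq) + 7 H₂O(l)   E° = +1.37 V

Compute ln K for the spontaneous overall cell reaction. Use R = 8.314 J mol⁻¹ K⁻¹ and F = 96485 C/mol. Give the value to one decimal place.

Cathode: Cr₂O₇²⁻/Cr³⁺; anode: Fe²⁺/Fe. E°cell = (+1.37) − (-0.44) = +1.81 V, with n = 6.
ΔG° = −nFE° = −RT ln K, so ln K = nFE°/(RT) = (6)(96485)(+1.81) / ((8.314)(298)) = 422.925.

422.9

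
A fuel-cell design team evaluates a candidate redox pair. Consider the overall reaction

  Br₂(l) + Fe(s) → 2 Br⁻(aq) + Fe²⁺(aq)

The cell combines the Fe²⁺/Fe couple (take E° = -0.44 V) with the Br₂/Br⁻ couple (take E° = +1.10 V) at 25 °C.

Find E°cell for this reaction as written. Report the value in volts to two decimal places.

The Br₂/Br⁻ couple has the higher reduction potential, so it is the cathode; Fe²⁺/Fe is oxidised at the anode.
E°cell = E°(cathode) − E°(anode) = (+1.10) − (-0.44) = +1.54 V.

+1.54 V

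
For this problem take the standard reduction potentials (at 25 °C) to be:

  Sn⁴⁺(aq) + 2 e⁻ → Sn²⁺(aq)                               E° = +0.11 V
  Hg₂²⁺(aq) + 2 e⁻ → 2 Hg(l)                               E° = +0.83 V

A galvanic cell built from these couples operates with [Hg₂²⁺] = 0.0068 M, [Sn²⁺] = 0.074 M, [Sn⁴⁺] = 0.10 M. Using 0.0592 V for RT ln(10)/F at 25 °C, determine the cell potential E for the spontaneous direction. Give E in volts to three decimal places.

Hg₂²⁺/Hg is the cathode (higher E°), Sn⁴⁺/Sn²⁺ the anode: E°cell = +0.83 − (+0.11) = +0.72 V, n = 2.
Overall: Hg₂²⁺(aq) + Sn²⁺(aq) → 2 Hg(l) + Sn⁴⁺(aq)
Q = [Sn⁴⁺] / ([Hg₂²⁺]·[Sn²⁺]); log Q = 2.298.
E = E° − (0.0592/n) log Q = +0.72 − (0.0592/2)(2.298) = +0.652 V.

+0.652 V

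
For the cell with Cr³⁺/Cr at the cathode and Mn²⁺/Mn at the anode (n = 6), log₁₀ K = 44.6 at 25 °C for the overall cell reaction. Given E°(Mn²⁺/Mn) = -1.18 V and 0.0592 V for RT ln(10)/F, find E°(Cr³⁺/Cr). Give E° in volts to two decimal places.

-0.74 V

E°cell = (0.0592/n)·log K = (0.0592/6)(44.6) = +0.440 V.
Since Cr³⁺/Cr is the cathode and Mn²⁺/Mn the anode, E°cell = E°(Cr³⁺/Cr) − E°(Mn²⁺/Mn).
So E°(Cr³⁺/Cr) = E°cell + E°(Mn²⁺/Mn) = +0.440 + (-1.18) = -0.74 V.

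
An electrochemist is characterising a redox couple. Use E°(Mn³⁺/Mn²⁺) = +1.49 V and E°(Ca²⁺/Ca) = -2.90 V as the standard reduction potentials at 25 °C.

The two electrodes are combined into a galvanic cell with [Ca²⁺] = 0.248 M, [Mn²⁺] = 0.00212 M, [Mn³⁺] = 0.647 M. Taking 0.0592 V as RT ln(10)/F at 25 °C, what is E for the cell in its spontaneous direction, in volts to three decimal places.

+4.555 V

Mn³⁺/Mn²⁺ is the cathode (higher E°), Ca²⁺/Ca the anode: E°cell = +1.49 − (-2.90) = +4.39 V, n = 2.
Overall: 2 Mn³⁺(aq) + Ca(s) → 2 Mn²⁺(aq) + Ca²⁺(aq)
Q = [Mn²⁺]^2·[Ca²⁺] / ([Mn³⁺]^2); log Q = -5.575.
E = E° − (0.0592/n) log Q = +4.39 − (0.0592/2)(-5.575) = +4.555 V.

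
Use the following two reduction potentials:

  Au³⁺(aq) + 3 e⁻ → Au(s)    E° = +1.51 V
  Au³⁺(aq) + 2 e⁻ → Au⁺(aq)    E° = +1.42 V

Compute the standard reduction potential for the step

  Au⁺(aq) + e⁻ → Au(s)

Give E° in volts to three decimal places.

Sequential free energies add, so n₃E°₃ = n₁E°₁ + n₂E°₂.
With n₃ = 3, and the known step contributing 2×(+1.42) V, the unknown satisfies 1·E° = 3×(+1.51) − 2×(+1.42) = +1.690.
E° = +1.690 / 1 = +1.690 V.

+1.690 V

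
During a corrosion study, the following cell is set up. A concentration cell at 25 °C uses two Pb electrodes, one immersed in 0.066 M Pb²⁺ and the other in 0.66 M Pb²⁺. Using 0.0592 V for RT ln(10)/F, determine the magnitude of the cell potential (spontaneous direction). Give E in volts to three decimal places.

For a concentration cell E°cell = 0. The 0.66 M side is the cathode (reduction is favoured where [Pb²⁺] is higher).
With n = 2, E = −(0.0592/2) log([Pb²⁺]ₐₙ/[Pb²⁺]꜀ₐₜ) = −(0.0592/2) log(0.066/0.66) = −(0.0592/2)(-1.000) = +0.030 V.

+0.030 V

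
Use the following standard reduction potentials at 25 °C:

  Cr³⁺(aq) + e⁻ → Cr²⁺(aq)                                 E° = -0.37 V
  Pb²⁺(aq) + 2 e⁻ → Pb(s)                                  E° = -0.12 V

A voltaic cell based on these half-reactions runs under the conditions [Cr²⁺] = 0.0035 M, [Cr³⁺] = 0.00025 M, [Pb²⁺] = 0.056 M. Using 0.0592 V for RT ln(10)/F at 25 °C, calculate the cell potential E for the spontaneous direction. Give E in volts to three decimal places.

+0.281 V

Pb²⁺/Pb is the cathode (higher E°), Cr³⁺/Cr²⁺ the anode: E°cell = -0.12 − (-0.37) = +0.25 V, n = 2.
Overall: Pb²⁺(aq) + 2 Cr²⁺(aq) → Pb(s) + 2 Cr³⁺(aq)
Q = [Cr³⁺]^2 / ([Pb²⁺]·[Cr²⁺]^2); log Q = -1.040.
E = E° − (0.0592/n) log Q = +0.25 − (0.0592/2)(-1.040) = +0.281 V.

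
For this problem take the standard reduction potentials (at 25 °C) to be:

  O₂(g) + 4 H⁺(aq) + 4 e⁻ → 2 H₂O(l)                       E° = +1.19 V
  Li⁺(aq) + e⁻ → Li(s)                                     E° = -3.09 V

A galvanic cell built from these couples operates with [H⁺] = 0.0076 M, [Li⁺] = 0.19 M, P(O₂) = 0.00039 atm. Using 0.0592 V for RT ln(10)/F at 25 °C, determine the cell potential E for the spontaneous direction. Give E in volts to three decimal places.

+4.147 V

O₂/H₂O is the cathode (higher E°), Li⁺/Li the anode: E°cell = +1.19 − (-3.09) = +4.28 V, n = 4.
Overall: O₂(g) + 4 H⁺(aq) + 4 Li(s) → 2 H₂O(l) + 4 Li⁺(aq)
Q = [Li⁺]^4 / (P(O₂)·[H⁺]^4); log Q = 9.001.
E = E° − (0.0592/n) log Q = +4.28 − (0.0592/4)(9.001) = +4.147 V.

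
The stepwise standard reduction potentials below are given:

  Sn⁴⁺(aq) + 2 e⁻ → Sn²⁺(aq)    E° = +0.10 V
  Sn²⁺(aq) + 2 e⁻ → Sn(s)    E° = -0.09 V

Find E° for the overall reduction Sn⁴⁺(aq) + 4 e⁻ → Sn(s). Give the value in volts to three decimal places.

+0.005 V

Adding the free-energy changes (−nFE°) of the two steps gives −n₃FE°₃ = −n₁FE°₁ − n₂FE°₂.
E°₃ = (2×+0.10 + 2×-0.09) / 4 = (+0.020) / 4 = +0.005 V.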